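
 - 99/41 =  - 99/41 = - 2.41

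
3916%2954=962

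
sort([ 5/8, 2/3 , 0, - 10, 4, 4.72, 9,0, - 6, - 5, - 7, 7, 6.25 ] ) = [-10, - 7 , - 6,-5, 0, 0,5/8,2/3, 4,4.72,6.25, 7, 9]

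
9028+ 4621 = 13649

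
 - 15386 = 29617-45003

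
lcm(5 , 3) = 15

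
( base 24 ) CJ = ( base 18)H1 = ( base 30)a7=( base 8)463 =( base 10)307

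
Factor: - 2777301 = -3^3*29^1*3547^1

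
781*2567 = 2004827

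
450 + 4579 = 5029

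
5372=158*34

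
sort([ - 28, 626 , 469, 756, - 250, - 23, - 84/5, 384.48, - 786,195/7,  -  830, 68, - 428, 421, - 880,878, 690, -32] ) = [ - 880, - 830, - 786, - 428,  -  250,-32, - 28, - 23,- 84/5, 195/7 , 68,384.48,421, 469, 626,  690, 756,878]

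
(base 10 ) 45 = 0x2D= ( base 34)1b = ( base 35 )1a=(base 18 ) 29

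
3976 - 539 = 3437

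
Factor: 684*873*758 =452626056  =  2^3*3^4*19^1*97^1*379^1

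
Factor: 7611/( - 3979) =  - 3^1*23^(  -  1)*43^1*59^1*173^( - 1 )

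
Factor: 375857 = 375857^1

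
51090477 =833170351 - 782079874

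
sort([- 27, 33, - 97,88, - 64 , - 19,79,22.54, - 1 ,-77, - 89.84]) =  [ - 97,  -  89.84,-77, - 64,  -  27 , - 19, - 1,22.54 , 33,79,88 ]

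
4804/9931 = 4804/9931 = 0.48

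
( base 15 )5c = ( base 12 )73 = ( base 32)2n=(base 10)87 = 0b1010111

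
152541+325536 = 478077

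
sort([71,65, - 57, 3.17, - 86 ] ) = [  -  86, - 57, 3.17,65, 71] 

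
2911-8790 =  - 5879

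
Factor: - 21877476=-2^2 *3^1*1823123^1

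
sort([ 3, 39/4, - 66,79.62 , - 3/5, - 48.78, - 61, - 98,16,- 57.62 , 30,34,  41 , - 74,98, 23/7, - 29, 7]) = [-98, - 74, - 66, - 61, - 57.62, - 48.78,-29, - 3/5,3, 23/7, 7,39/4, 16, 30,  34 , 41,79.62, 98 ]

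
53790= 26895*2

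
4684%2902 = 1782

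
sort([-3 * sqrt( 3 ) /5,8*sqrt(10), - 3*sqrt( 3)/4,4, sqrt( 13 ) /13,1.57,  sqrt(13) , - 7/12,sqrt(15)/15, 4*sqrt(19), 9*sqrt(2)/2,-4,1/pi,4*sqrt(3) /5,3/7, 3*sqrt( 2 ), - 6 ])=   [-6, - 4,-3 * sqrt( 3 ) /4,  -  3*sqrt(3)/5 , - 7/12, sqrt( 15)/15,sqrt( 13)/13,1/pi,3/7, 4*sqrt( 3)/5,1.57, sqrt( 13 ),  4,3*sqrt( 2), 9*sqrt (2)/2, 4*sqrt(19 )  ,  8 * sqrt(10)]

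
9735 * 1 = 9735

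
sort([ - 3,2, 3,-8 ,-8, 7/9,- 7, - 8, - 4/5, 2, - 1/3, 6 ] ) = [ - 8,-8,-8,  -  7, - 3, - 4/5, - 1/3, 7/9, 2,2, 3,6]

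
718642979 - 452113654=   266529325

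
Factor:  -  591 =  - 3^1*197^1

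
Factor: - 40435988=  - 2^2*151^1*66947^1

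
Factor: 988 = 2^2 * 13^1*19^1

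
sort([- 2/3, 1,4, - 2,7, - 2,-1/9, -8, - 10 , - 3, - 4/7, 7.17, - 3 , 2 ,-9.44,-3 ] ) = [ - 10, - 9.44,-8, - 3, - 3 , - 3, - 2, -2, - 2/3 , - 4/7, -1/9, 1, 2, 4, 7,7.17 ] 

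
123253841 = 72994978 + 50258863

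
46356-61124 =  - 14768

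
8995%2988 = 31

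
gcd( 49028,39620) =28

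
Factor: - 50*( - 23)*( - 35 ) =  - 40250=- 2^1*5^3*7^1*23^1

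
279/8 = 279/8= 34.88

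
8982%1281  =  15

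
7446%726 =186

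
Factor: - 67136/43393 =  - 2^6*7^( - 1 ) *1049^1 * 6199^ (-1)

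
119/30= 119/30=3.97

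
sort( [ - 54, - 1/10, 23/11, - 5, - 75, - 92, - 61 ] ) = [ - 92, - 75,  -  61, -54, - 5,  -  1/10, 23/11]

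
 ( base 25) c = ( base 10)12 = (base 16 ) C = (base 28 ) c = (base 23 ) C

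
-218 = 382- 600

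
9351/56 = 166 + 55/56 = 166.98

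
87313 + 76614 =163927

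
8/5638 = 4/2819 =0.00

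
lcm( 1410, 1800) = 84600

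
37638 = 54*697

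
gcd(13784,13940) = 4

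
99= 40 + 59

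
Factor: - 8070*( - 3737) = 30157590 = 2^1*3^1*5^1 * 37^1*101^1*269^1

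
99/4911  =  33/1637 = 0.02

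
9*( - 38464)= - 346176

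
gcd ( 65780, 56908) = 4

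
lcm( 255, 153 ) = 765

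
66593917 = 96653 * 689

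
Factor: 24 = 2^3 * 3^1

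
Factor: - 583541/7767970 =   -  11909/158530 =- 2^( - 1) * 5^( - 1)*83^ (-1 ) * 191^( - 1 )*11909^1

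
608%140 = 48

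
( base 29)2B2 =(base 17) 6FE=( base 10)2003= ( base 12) 11ab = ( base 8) 3723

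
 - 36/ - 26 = 18/13  =  1.38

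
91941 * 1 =91941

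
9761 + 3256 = 13017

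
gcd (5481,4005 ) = 9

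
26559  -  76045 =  - 49486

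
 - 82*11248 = -922336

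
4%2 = 0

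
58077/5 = 11615 + 2/5 = 11615.40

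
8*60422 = 483376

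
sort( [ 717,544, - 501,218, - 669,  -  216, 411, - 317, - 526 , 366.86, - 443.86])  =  [ - 669, - 526,-501, - 443.86, - 317,-216,218,366.86, 411,544 , 717 ]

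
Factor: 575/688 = 2^( - 4 )*5^2*23^1*43^( - 1) 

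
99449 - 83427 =16022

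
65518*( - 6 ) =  - 393108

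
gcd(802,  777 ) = 1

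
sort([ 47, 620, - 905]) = [ - 905,47, 620]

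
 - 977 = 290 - 1267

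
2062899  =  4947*417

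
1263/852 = 421/284= 1.48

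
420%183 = 54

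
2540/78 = 1270/39 = 32.56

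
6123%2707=709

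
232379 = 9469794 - 9237415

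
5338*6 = 32028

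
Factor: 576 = 2^6*3^2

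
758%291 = 176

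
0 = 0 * 30405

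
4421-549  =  3872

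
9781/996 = 9 + 817/996  =  9.82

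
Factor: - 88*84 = -2^5*3^1*7^1* 11^1 = - 7392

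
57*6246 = 356022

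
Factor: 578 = 2^1*17^2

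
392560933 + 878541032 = 1271101965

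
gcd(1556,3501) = 389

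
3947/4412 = 3947/4412 = 0.89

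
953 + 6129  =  7082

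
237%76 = 9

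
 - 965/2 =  - 483 + 1/2 = -482.50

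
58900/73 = 806 + 62/73 =806.85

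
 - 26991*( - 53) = 1430523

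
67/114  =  67/114 = 0.59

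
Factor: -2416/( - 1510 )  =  2^3*5^(-1) = 8/5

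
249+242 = 491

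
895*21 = 18795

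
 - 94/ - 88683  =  94/88683 = 0.00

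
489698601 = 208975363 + 280723238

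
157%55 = 47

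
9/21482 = 9/21482 = 0.00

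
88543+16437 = 104980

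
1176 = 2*588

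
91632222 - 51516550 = 40115672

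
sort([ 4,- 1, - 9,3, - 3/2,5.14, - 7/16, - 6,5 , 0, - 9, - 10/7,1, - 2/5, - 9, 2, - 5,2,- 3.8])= [ - 9, - 9, - 9 , - 6, - 5, - 3.8, -3/2,  -  10/7, - 1, - 7/16, - 2/5, 0,1,2 , 2,3, 4,5  ,  5.14]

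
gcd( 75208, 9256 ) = 8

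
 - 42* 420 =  - 17640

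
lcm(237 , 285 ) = 22515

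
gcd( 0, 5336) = 5336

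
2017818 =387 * 5214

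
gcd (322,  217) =7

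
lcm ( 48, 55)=2640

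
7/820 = 7/820 = 0.01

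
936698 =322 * 2909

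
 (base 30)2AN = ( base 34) 1sf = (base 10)2123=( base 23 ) 407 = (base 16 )84B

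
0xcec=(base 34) 2TA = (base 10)3308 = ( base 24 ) 5HK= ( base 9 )4475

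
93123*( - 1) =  - 93123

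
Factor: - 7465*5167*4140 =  - 2^2*3^2*5^2*23^1*1493^1*5167^1 = - 159686651700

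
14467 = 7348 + 7119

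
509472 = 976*522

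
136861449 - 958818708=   -  821957259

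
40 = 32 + 8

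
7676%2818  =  2040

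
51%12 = 3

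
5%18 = 5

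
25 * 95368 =2384200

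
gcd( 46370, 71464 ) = 2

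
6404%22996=6404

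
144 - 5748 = - 5604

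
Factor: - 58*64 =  - 2^7*29^1= -3712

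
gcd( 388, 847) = 1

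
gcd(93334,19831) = 1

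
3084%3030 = 54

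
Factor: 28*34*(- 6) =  - 2^4*3^1*7^1*17^1 = - 5712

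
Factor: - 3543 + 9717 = 2^1 *3^2* 7^3 = 6174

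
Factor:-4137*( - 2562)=10598994 = 2^1*3^2*7^2*61^1 * 197^1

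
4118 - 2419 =1699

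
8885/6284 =1 + 2601/6284 =1.41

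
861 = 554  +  307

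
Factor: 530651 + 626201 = 1156852 = 2^2*289213^1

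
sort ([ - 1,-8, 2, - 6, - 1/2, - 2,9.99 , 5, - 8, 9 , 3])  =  [ - 8, - 8, - 6 ,-2, - 1, - 1/2,2,  3, 5,9,  9.99]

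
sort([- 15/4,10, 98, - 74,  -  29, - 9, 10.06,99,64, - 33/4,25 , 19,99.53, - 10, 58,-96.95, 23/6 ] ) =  [ - 96.95, - 74,  -  29,-10 , - 9, - 33/4, - 15/4, 23/6 , 10,10.06,19,  25,58, 64, 98,99,  99.53 ] 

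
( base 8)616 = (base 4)12032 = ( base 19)11I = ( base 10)398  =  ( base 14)206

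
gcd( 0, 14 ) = 14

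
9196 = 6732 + 2464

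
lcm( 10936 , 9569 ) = 76552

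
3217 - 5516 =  - 2299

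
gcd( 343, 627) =1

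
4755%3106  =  1649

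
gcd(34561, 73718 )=1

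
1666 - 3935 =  - 2269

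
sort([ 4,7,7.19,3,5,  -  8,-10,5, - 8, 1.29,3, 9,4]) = [ - 10, - 8,  -  8, 1.29 , 3,3,4,  4, 5,5,7 , 7.19,9 ]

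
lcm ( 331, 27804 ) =27804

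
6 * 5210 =31260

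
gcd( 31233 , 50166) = 3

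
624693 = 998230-373537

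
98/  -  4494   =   - 7/321 = - 0.02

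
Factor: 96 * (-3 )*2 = -576 = -2^6*3^2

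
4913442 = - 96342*( - 51 ) 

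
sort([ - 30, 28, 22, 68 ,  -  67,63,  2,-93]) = [ - 93,-67, - 30,2,  22,28,63, 68 ]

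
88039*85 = 7483315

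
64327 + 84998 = 149325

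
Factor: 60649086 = 2^1*3^1*41^1*101^1*2441^1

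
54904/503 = 54904/503  =  109.15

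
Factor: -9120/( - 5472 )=5/3=3^(- 1 )*5^1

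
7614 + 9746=17360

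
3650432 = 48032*76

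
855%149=110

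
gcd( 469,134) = 67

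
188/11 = 17 + 1/11 = 17.09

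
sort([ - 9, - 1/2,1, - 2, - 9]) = [  -  9, - 9, - 2, - 1/2,1 ] 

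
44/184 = 11/46 = 0.24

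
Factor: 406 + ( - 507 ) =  - 101 = - 101^1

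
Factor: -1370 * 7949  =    -  2^1*5^1*137^1*7949^1 = - 10890130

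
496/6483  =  496/6483 = 0.08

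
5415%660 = 135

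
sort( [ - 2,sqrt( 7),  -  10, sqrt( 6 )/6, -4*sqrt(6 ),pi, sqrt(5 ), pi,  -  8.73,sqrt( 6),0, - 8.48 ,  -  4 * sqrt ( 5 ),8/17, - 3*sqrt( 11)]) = [ - 10,-3 * sqrt(11 ),  -  4*sqrt( 6 ), - 4*sqrt( 5 ),  -  8.73,-8.48,-2, 0,sqrt(6)/6,8/17,sqrt( 5),sqrt(6 ), sqrt( 7 ),pi,  pi ]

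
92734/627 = 92734/627 = 147.90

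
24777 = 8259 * 3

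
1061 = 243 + 818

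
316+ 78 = 394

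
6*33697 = 202182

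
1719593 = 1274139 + 445454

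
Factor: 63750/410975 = 150/967 = 2^1 *3^1 * 5^2 *967^( - 1)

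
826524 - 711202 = 115322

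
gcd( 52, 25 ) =1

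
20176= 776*26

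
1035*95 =98325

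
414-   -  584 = 998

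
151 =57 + 94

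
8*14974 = 119792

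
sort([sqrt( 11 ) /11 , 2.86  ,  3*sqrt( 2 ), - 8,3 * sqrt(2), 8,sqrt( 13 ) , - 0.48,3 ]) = [-8, -0.48, sqrt ( 11)/11, 2.86, 3 , sqrt( 13), 3*sqrt(2),  3 * sqrt(2), 8 ] 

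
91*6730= 612430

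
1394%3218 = 1394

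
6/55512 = 1/9252=0.00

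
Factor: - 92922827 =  -109^1*571^1 *1493^1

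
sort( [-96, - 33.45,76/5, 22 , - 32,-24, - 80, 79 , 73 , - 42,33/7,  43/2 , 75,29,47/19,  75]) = [  -  96, - 80, - 42, -33.45, - 32, - 24, 47/19,33/7,  76/5,43/2,22, 29, 73, 75, 75 , 79 ] 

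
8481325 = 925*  9169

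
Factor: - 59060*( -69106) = 2^3*5^1*109^1*317^1*2953^1 =4081400360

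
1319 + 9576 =10895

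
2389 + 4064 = 6453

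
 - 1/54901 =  - 1/54901 = -0.00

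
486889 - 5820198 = -5333309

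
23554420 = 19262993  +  4291427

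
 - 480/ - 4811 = 480/4811 = 0.10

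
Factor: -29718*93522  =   - 2779286796 = -2^2*3^3 * 11^1 * 13^2*109^1*127^1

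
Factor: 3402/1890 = 3^2*5^( - 1) = 9/5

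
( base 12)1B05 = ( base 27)4EN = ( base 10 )3317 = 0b110011110101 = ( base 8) 6365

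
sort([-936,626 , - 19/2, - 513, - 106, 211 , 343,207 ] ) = [ - 936, - 513,-106, - 19/2, 207, 211,343, 626] 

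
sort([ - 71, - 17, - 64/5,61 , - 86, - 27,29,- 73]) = [ - 86 , - 73, - 71, - 27, - 17, - 64/5, 29, 61] 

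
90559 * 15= 1358385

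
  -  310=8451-8761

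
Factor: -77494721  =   -17^1*4558513^1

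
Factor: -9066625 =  - 5^3*72533^1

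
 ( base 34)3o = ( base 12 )a6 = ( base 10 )126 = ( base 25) 51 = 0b1111110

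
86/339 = 86/339 =0.25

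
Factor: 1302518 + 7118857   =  8421375=3^1*5^3 * 17^1 * 1321^1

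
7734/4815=1 + 973/1605 = 1.61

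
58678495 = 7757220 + 50921275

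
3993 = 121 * 33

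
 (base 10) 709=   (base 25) 139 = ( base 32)m5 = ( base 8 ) 1305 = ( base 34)kt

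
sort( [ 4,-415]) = [ - 415,4] 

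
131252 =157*836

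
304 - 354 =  - 50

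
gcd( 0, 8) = 8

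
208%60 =28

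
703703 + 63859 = 767562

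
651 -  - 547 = 1198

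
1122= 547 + 575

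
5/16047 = 5/16047 =0.00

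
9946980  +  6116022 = 16063002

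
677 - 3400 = -2723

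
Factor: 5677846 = 2^1* 19^1*149417^1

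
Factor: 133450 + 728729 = 862179 = 3^1*287393^1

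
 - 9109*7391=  - 67324619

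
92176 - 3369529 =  - 3277353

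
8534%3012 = 2510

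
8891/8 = 8891/8=   1111.38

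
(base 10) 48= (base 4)300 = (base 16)30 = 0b110000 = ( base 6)120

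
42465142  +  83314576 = 125779718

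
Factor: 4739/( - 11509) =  - 7/17 = -7^1 * 17^ (-1)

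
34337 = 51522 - 17185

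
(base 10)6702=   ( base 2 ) 1101000101110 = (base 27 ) 956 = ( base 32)6HE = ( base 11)5043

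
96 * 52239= 5014944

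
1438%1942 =1438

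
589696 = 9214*64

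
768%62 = 24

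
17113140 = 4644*3685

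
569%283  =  3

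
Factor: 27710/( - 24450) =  - 3^(-1)*5^( - 1 )*17^1 = - 17/15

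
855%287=281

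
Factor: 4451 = 4451^1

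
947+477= 1424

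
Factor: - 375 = -3^1*5^3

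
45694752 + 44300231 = 89994983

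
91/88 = 1 + 3/88 = 1.03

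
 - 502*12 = -6024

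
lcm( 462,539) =3234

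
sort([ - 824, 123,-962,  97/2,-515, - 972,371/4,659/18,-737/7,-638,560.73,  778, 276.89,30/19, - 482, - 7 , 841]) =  [ - 972,-962, - 824 , -638, - 515,-482,-737/7,-7,30/19,659/18,  97/2,371/4  ,  123,276.89,560.73,778,841]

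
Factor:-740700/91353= -2^2 * 3^1*5^2*37^( - 1) = - 300/37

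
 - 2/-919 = 2/919 = 0.00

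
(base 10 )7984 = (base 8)17460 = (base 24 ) DKG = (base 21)I24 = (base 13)3832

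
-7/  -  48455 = 7/48455=0.00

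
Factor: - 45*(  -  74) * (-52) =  - 173160= - 2^3 * 3^2 * 5^1 * 13^1 * 37^1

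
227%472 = 227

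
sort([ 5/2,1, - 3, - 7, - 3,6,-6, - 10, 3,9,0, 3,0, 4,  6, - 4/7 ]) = [-10, - 7, - 6, - 3,-3, - 4/7, 0 , 0, 1,5/2,3,3, 4, 6, 6,9 ] 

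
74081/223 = 74081/223 = 332.20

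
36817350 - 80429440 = - 43612090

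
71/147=71/147  =  0.48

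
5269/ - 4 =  - 1318 +3/4 = -1317.25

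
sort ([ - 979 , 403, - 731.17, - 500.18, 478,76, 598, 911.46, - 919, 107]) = [ - 979, - 919, - 731.17,-500.18, 76,107, 403, 478,598,911.46] 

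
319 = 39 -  - 280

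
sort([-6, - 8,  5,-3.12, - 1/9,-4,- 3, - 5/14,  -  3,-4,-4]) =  [ - 8,-6, - 4,-4, - 4,-3.12, - 3, - 3, - 5/14,-1/9,5]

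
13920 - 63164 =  - 49244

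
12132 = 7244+4888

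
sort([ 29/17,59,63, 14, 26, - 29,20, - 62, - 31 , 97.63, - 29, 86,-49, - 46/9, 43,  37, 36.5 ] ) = [-62, - 49, - 31, - 29,-29, - 46/9 , 29/17, 14,20, 26, 36.5, 37, 43, 59,  63,  86,  97.63 ]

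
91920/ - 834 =- 111 + 109/139 = - 110.22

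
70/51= 1 + 19/51=1.37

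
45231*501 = 22660731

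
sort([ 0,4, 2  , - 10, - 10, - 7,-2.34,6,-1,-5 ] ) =[-10,  -  10, - 7, - 5, -2.34, - 1 , 0,2,4,6]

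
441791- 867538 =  - 425747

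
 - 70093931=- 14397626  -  55696305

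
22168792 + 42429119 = 64597911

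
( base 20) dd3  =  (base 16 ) 1557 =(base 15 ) 1943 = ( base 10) 5463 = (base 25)8id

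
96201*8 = 769608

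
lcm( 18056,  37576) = 1390312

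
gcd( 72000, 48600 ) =1800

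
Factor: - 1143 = - 3^2*127^1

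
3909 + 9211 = 13120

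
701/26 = 701/26 = 26.96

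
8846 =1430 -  - 7416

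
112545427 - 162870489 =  - 50325062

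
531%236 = 59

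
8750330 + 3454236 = 12204566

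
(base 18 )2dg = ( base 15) 3ed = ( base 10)898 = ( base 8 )1602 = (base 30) TS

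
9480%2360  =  40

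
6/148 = 3/74 = 0.04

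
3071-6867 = -3796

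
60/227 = 60/227 = 0.26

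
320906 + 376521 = 697427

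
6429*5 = 32145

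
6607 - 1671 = 4936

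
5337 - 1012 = 4325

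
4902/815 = 4902/815 = 6.01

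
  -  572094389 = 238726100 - 810820489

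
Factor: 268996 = 2^2 * 7^1*13^1 * 739^1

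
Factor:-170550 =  - 2^1*3^2*5^2*379^1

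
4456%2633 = 1823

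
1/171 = 1/171 =0.01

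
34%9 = 7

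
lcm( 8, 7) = 56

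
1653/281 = 5 + 248/281 = 5.88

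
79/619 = 79/619=0.13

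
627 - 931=-304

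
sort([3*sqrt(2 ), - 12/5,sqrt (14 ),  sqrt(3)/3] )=[-12/5,sqrt( 3 ) /3,sqrt( 14 ),3*sqrt(2 )]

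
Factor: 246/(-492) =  - 1/2  =  -2^ (-1 ) 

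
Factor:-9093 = -3^1*7^1*433^1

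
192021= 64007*3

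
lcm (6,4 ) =12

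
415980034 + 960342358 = 1376322392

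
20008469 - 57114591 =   -  37106122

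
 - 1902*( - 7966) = 15151332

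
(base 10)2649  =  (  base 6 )20133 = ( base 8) 5131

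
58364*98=5719672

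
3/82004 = 3/82004 = 0.00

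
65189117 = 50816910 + 14372207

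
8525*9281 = 79120525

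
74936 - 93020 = - 18084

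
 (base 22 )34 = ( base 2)1000110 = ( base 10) 70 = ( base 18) 3g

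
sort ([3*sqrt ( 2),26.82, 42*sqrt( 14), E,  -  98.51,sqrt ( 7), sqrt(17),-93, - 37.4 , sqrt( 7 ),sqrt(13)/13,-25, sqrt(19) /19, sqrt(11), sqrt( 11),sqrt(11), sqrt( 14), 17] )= [-98.51, - 93, - 37.4,-25 , sqrt(19) /19,sqrt( 13 ) /13,  sqrt(7 ), sqrt (7),  E,  sqrt(11), sqrt(11),sqrt(11),  sqrt(14 ), sqrt(17 ) , 3*sqrt(2), 17, 26.82, 42 * sqrt(14 )]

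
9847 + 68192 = 78039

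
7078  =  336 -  - 6742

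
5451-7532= - 2081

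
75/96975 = 1/1293 = 0.00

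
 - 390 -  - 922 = 532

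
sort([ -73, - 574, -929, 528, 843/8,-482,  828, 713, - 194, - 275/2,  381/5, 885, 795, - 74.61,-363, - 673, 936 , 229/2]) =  [ - 929, - 673, - 574 , - 482, - 363, - 194,-275/2, - 74.61, - 73, 381/5 , 843/8,229/2,528  ,  713, 795, 828,  885,936] 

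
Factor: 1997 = 1997^1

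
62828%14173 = 6136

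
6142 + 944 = 7086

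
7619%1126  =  863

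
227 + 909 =1136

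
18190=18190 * 1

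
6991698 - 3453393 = 3538305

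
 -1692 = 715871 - 717563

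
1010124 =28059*36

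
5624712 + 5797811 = 11422523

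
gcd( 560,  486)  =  2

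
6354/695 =9+99/695 = 9.14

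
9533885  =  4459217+5074668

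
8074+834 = 8908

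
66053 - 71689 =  - 5636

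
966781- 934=965847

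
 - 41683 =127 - 41810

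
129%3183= 129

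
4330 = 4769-439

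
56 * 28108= 1574048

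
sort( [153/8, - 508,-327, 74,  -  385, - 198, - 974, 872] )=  [ - 974, - 508, - 385, - 327, - 198,153/8, 74,872 ] 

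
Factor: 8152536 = 2^3*3^1 * 7^1*48527^1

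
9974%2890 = 1304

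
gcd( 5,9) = 1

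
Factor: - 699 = - 3^1*233^1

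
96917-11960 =84957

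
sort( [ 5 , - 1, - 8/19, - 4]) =[ - 4, - 1, - 8/19,5 ] 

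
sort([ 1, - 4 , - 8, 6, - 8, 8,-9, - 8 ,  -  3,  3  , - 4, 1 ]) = [  -  9 , - 8,  -  8, - 8,-4,-4 ,  -  3,1, 1,3, 6,8]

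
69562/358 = 194 + 55/179 = 194.31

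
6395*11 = 70345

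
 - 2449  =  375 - 2824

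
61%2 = 1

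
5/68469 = 5/68469 = 0.00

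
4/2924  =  1/731  =  0.00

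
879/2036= 879/2036  =  0.43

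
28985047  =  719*40313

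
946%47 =6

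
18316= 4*4579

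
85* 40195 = 3416575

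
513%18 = 9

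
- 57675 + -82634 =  - 140309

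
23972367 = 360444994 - 336472627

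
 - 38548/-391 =98 + 10/17=98.59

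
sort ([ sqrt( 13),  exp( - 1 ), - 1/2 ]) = [  -  1/2, exp( - 1 ), sqrt(13 )] 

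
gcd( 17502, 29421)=3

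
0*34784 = 0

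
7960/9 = 884+4/9 = 884.44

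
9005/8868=9005/8868 = 1.02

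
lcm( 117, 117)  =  117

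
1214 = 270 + 944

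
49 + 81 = 130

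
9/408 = 3/136 = 0.02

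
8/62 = 4/31 = 0.13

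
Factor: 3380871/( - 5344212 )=-1126957/1781404  =  - 2^ (-2 )*13^1*43^(- 1)*10357^(  -  1) * 86689^1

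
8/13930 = 4/6965  =  0.00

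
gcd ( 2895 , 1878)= 3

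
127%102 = 25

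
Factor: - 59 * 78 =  - 2^1 * 3^1*  13^1*59^1 = - 4602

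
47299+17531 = 64830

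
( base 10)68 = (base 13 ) 53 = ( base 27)2e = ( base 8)104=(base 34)20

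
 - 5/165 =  - 1/33 = -0.03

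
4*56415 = 225660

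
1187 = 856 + 331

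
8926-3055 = 5871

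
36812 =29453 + 7359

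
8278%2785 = 2708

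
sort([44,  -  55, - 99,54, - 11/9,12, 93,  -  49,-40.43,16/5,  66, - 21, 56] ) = [ - 99, - 55, - 49, - 40.43, - 21, - 11/9, 16/5 , 12, 44,54 , 56,66, 93] 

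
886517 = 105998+780519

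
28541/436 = 65 + 201/436 = 65.46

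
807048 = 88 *9171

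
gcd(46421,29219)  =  61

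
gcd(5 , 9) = 1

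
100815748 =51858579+48957169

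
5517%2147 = 1223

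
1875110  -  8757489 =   -  6882379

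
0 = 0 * 18114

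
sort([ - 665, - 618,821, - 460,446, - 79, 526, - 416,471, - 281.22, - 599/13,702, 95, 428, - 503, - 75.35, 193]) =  [-665, - 618, - 503, - 460, - 416,  -  281.22, - 79, - 75.35, - 599/13 , 95,193,428,  446 , 471,526, 702, 821]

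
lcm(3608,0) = 0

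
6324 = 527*12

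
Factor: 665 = 5^1*7^1*19^1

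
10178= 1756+8422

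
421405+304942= 726347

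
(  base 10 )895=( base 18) 2dd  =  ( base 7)2416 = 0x37f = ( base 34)qb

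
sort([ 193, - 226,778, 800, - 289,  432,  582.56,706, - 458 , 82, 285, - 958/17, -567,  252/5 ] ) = [ - 567,  -  458, - 289, - 226, - 958/17, 252/5, 82,193, 285,432,  582.56, 706,778 , 800]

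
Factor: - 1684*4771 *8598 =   -  2^3*3^1 * 13^1*367^1*421^1*1433^1 = - 69079461672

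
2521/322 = 7 + 267/322 = 7.83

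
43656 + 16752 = 60408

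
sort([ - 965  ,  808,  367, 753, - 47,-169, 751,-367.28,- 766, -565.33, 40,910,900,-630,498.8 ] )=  [ - 965, - 766, - 630, - 565.33,-367.28, - 169, - 47, 40,367, 498.8, 751, 753,808, 900, 910] 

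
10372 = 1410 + 8962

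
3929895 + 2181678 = 6111573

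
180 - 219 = - 39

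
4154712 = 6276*662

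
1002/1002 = 1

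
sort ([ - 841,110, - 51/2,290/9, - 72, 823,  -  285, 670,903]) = [ - 841, - 285, - 72, - 51/2, 290/9, 110,670,823, 903]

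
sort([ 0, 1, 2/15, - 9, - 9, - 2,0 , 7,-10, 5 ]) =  [ - 10, - 9, - 9, - 2, 0, 0 , 2/15,1, 5,7 ] 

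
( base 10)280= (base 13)187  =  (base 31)91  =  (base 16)118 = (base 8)430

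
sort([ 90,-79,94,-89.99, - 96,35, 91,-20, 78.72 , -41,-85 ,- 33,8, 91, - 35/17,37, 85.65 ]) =[-96, - 89.99, - 85, - 79, -41,-33, - 20, - 35/17 , 8, 35,37,78.72,85.65,90,91 , 91,94 ]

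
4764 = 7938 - 3174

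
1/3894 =1/3894 = 0.00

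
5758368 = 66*87248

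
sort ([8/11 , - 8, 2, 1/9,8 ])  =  [ - 8,1/9,8/11,2,8 ] 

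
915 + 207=1122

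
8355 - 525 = 7830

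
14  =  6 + 8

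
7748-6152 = 1596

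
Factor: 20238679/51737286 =2^ ( - 1)*3^( - 1 )*109^( - 1 )*239^ ( - 1)*331^(  -  1) *887^1*22817^1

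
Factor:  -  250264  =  -2^3*7^1*41^1*109^1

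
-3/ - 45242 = 3/45242= 0.00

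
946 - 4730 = -3784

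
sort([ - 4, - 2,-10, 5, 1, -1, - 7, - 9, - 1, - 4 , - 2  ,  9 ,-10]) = [ - 10  , - 10, - 9,-7, - 4 ,  -  4,-2, - 2, - 1, - 1,1,  5, 9 ] 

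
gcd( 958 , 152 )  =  2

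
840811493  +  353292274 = 1194103767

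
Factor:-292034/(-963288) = 2^( - 2 ) * 3^(  -  2) * 17^( - 1)*151^1*787^( - 1)*967^1=146017/481644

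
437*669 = 292353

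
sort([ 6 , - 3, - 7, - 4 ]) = [ - 7, - 4,-3,6]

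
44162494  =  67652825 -23490331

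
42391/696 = 60+631/696 = 60.91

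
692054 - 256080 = 435974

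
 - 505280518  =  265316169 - 770596687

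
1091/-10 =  - 1091/10 = - 109.10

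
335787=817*411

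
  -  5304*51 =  - 270504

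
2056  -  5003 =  - 2947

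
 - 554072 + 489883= -64189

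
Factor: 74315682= 2^1*3^2*7^1 * 589807^1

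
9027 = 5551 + 3476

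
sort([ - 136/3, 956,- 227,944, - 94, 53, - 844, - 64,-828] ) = [ - 844, -828, - 227,- 94, - 64, - 136/3, 53,  944,956] 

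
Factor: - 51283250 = - 2^1*5^3 *205133^1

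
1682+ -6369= - 4687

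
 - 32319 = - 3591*9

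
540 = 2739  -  2199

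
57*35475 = 2022075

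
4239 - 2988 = 1251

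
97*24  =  2328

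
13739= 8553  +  5186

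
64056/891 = 21352/297 = 71.89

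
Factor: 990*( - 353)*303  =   - 105889410 = - 2^1*3^3*5^1*11^1*101^1*353^1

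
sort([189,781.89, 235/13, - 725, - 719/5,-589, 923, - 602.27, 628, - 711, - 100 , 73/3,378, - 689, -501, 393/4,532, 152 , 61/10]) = [ - 725 , - 711, - 689, - 602.27, - 589, - 501, - 719/5, - 100, 61/10, 235/13,73/3,393/4,152,189, 378,532, 628,  781.89 , 923]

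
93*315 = 29295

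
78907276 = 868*90907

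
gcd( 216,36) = 36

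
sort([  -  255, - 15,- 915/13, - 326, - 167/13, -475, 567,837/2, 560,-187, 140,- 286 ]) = [ - 475,  -  326, - 286, - 255, - 187, - 915/13, - 15, - 167/13, 140, 837/2, 560, 567 ] 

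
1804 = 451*4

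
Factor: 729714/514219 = 2^1*3^1*19^1*37^1*173^1*514219^(-1) 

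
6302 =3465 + 2837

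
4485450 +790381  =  5275831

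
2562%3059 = 2562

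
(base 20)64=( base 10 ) 124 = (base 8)174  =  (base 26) 4K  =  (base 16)7c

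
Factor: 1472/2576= 4/7 = 2^2*7^(-1 )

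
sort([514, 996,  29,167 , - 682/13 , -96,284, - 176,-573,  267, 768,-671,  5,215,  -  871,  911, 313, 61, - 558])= [ - 871, - 671, - 573,-558, - 176,- 96, - 682/13, 5,29,61,167,  215,267,284,  313,  514,768, 911 , 996]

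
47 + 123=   170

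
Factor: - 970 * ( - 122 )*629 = 74435860= 2^2*5^1*17^1 *37^1*61^1*97^1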